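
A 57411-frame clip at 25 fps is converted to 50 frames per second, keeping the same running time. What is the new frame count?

Frames at target rate = 57411 × (50) / (25) = 114822.

114822 frames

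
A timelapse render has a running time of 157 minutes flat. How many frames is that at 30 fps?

157 min = 9420 s.
Frames = 9420 × 30 = 282600.

282600 frames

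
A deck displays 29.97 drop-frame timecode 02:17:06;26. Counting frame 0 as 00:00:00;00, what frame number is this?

246558

Complete 10-minute blocks: 13, each 17982 frames → 233766.
Remaining 7 whole minutes in the current block: 1800 + 6 × 1798 = 12588 frames.
Within the current minute: 6 × 30 + 26 − 2 = 204 (labels ;00/;01 skipped at this minute). Total = 233766 + 12588 + 204 = 246558.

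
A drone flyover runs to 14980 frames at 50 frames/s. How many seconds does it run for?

Running time = 14980 / (50) = 299.6 s.

299.6 seconds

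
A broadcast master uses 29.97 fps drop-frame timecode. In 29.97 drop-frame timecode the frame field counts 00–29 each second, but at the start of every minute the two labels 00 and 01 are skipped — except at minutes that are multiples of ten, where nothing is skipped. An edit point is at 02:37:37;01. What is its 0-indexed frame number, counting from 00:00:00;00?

As if non-drop at 30 labels/s: (2 × 3600 + 37 × 60 + 37) × 30 + 1 = 283711.
Minute boundaries passed: 157; those not divisible by 10: 157 − 15 = 142; dropped labels = 2 × 142 = 284.
Actual frame index = 283711 − 284 = 283427.

283427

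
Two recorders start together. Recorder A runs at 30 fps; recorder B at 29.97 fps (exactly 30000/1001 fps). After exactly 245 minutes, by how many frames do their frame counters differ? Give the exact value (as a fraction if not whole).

63000/143 frames

245 min = 14700 s.
A emits 30 × 14700 = 441000 frames; B emits 30000/1001 × 14700 = 63000000/143.
Difference = 63000/143 frames (≈ 440.5594); B is behind A.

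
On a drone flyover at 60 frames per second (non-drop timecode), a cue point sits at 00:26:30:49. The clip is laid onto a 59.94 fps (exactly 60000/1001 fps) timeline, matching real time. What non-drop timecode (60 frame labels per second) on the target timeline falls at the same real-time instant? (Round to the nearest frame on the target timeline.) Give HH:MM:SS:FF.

Source frame index: (0×3600 + 26×60 + 30) × 60 + 49 = 95449.
Real time: 95449 / (60) = 95449/60 s.
Target frame: (95449/60) × (60000/1001) = 95449000/1001 ≈ 95353.646 → 95354.
At 60 labels/s: frame 95354 → 00:26:29:14.

00:26:29:14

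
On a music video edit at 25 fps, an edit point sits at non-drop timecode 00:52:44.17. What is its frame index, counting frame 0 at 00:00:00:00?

79117

Total seconds to the label: (0 × 3600 + 52 × 60 + 44) = 3164.
Frame index = 3164 × 25 + 17 = 79117.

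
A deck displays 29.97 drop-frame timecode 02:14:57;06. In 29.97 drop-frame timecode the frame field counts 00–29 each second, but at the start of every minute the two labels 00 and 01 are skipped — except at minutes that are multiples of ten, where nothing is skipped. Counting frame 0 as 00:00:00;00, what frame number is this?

As if non-drop at 30 labels/s: (2 × 3600 + 14 × 60 + 57) × 30 + 6 = 242916.
Minute boundaries passed: 134; those not divisible by 10: 134 − 13 = 121; dropped labels = 2 × 121 = 242.
Actual frame index = 242916 − 242 = 242674.

242674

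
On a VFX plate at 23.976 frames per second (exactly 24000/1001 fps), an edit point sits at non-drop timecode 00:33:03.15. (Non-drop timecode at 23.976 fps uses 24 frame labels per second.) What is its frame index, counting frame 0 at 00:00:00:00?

47607

Total seconds to the label: (0 × 3600 + 33 × 60 + 3) = 1983.
Frame index = 1983 × 24 + 15 = 47607.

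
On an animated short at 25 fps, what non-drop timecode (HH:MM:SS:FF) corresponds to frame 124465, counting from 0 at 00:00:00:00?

124465 ÷ 25 = 4978 full seconds, remainder 15 frames.
4978 s = 1 h 22 min 58 s.
Timecode: 01:22:58:15.

01:22:58:15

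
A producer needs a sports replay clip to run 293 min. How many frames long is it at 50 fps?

879000 frames

293 min = 17580 s.
Frames = 17580 × 50 = 879000.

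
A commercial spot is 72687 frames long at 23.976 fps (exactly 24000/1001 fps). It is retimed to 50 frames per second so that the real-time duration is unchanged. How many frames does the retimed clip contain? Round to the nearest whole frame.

151583 frames

Frames at target rate = 72687 × (50) / (24000/1001) = 24253229/160 ≈ 151582.681.
Nearest whole frame: 151583.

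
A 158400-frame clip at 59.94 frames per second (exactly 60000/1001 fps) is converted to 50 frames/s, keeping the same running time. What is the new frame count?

Target frames = source frames × (target rate / source rate) = 158400 × (50)/(60000/1001) = 158400 × 1001/1200 = 132132.

132132 frames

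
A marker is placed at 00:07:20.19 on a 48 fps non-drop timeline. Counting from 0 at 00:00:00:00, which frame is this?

21139

Total seconds to the label: (0 × 3600 + 7 × 60 + 20) = 440.
Frame index = 440 × 48 + 19 = 21139.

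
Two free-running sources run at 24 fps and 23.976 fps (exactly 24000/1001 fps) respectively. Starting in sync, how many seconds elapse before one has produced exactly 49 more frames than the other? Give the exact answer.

The gap grows by |24000/1001 − 24| = 24/1001 frames per second.
Time for a 49-frame gap: 49 ÷ (24/1001) = 49049/24 s.

49049/24 seconds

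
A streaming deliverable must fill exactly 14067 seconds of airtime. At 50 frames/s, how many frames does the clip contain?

703350 frames

Frames = 14067 × 50 = 703350.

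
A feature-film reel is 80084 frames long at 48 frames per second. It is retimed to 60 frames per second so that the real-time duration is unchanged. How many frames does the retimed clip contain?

Target frames = source frames × (target rate / source rate) = 80084 × (60)/(48) = 80084 × 5/4 = 100105.

100105 frames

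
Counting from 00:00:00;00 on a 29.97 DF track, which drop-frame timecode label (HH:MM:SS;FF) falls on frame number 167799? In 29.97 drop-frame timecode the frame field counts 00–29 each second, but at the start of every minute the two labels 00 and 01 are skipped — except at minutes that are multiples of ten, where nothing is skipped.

Ten DF minutes hold 17982 frames, so frame 167799 lies in block 9 (frames 161838–179819) with 5961 frames into that block.
The block's first minute is 1800 frames and the rest 1798 each; 5961 frames reaches minute 3, so 9 × 18 + 3 × 2 = 168 labels have been skipped so far.
Adding those back, label number 167799 + 168 = 167967 at 30 labels/s is 5598 s + 27 f = 1 h 33 min 18 s frame 27, i.e. 01:33:18;27.

01:33:18;27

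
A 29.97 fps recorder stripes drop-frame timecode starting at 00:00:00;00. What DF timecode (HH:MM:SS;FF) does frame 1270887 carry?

11:46:45;09

Each 10-minute DF block holds 10 × 60 × 30 − 9 × 2 = 17982 frames. 1270887 ÷ 17982 → 70 full blocks, remainder 12147.
Within the partial block the first minute is 1800 frames and each further minute 1798, so 6 further minute boundaries passed. Total skipped labels = 18 × 70 + 2 × 6 = 1272.
Non-drop label index = 1270887 + 1272 = 1272159; at 30 labels/s that is 11:46:45:09, i.e. DF 11:46:45;09.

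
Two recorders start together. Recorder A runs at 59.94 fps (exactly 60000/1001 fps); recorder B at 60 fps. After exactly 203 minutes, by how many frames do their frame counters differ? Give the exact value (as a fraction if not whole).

203 min = 12180 s.
A emits 60000/1001 × 12180 = 104400000/143 frames; B emits 60 × 12180 = 730800.
Difference = 104400/143 frames (≈ 730.0699); B is ahead of A.

104400/143 frames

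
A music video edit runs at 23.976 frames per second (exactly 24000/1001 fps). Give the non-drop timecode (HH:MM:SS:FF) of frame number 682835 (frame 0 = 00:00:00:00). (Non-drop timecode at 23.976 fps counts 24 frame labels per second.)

07:54:11:11

682835 ÷ 24 = 28451 full seconds, remainder 11 frames.
28451 s = 7 h 54 min 11 s.
Timecode: 07:54:11:11.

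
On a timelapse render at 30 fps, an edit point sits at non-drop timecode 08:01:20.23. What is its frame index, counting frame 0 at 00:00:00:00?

Total seconds to the label: (8 × 3600 + 1 × 60 + 20) = 28880.
Frame index = 28880 × 30 + 23 = 866423.

866423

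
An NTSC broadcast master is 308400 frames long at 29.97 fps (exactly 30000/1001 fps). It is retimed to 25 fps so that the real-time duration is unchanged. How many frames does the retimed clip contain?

257257 frames

Target frames = source frames × (target rate / source rate) = 308400 × (25)/(30000/1001) = 308400 × 1001/1200 = 257257.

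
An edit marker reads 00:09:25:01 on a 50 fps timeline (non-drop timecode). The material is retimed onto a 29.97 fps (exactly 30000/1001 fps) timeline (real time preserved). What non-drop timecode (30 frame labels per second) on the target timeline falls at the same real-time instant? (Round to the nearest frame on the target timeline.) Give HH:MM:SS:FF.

Source frame index: (0×3600 + 9×60 + 25) × 50 + 1 = 28251.
Real time: 28251 / (50) = 28251/50 s.
Target frame: (28251/50) × (30000/1001) = 16950600/1001 ≈ 16933.666 → 16934.
At 30 labels/s: frame 16934 → 00:09:24:14.

00:09:24:14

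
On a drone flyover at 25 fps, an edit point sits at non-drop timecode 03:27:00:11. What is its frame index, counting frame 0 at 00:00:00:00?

frame 310511

Total seconds to the label: (3 × 3600 + 27 × 60 + 0) = 12420.
Frame index = 12420 × 25 + 11 = 310511.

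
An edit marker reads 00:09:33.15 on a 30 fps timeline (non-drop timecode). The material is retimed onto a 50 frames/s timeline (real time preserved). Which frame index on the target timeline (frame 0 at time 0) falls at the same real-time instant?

Source frame index: (0×3600 + 9×60 + 33) × 30 + 15 = 17205.
Real time: 17205 / (30) = 1147/2 s.
Target frame: (1147/2) × (50) = 28675.

frame 28675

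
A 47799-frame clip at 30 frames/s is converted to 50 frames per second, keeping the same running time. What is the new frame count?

79665 frames

Target frames = source frames × (target rate / source rate) = 47799 × (50)/(30) = 47799 × 5/3 = 79665.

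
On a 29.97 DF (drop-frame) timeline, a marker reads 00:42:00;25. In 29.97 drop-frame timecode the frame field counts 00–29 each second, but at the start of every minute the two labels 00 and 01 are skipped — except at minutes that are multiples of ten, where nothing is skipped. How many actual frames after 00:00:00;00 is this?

75549

Complete 10-minute blocks: 4, each 17982 frames → 71928.
Remaining 2 whole minutes in the current block: 1800 + 1 × 1798 = 3598 frames.
Within the current minute: 0 × 30 + 25 − 2 = 23 (labels ;00/;01 skipped at this minute). Total = 71928 + 3598 + 23 = 75549.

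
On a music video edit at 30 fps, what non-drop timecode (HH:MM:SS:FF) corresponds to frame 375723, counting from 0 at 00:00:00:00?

03:28:44:03

375723 ÷ 30 = 12524 full seconds, remainder 3 frames.
12524 s = 3 h 28 min 44 s.
Timecode: 03:28:44:03.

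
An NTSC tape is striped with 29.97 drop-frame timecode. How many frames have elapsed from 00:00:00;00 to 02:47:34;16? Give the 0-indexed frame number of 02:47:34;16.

Complete 10-minute blocks: 16, each 17982 frames → 287712.
Remaining 7 whole minutes in the current block: 1800 + 6 × 1798 = 12588 frames.
Within the current minute: 34 × 30 + 16 − 2 = 1034 (labels ;00/;01 skipped at this minute). Total = 287712 + 12588 + 1034 = 301334.

301334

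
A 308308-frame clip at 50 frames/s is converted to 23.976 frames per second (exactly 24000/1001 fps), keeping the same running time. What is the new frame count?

Target frames = source frames × (target rate / source rate) = 308308 × (24000/1001)/(50) = 308308 × 480/1001 = 147840.

147840 frames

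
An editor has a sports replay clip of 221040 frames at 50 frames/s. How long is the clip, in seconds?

4420.8 seconds

Running time = 221040 / (50) = 4420.8 s.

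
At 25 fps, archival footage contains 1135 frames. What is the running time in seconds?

45.4 seconds

Running time = 1135 / (25) = 45.4 s.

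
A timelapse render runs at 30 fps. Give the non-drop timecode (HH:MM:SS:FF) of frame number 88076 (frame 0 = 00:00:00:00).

88076 ÷ 30 = 2935 full seconds, remainder 26 frames.
2935 s = 0 h 48 min 55 s.
Timecode: 00:48:55:26.

00:48:55:26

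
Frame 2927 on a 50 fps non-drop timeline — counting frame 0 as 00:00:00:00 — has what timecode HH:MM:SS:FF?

00:00:58:27

2927 ÷ 50 = 58 full seconds, remainder 27 frames.
58 s = 0 h 0 min 58 s.
Timecode: 00:00:58:27.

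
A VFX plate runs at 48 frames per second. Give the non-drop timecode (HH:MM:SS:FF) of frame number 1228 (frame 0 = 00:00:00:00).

00:00:25:28

1228 ÷ 48 = 25 full seconds, remainder 28 frames.
25 s = 0 h 0 min 25 s.
Timecode: 00:00:25:28.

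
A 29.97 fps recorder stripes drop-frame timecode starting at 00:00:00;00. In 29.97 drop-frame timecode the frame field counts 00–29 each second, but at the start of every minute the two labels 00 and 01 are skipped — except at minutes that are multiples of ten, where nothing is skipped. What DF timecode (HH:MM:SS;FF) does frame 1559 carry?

00:00:51;29

Ten DF minutes hold 17982 frames, so frame 1559 lies in block 0 (frames 0–17981) with 1559 frames into that block.
The block's first minute is 1800 frames and the rest 1798 each; 1559 frames reaches minute 0, so 0 × 18 + 0 × 2 = 0 labels have been skipped so far.
Adding those back, label number 1559 + 0 = 1559 at 30 labels/s is 51 s + 29 f = 0 h 0 min 51 s frame 29, i.e. 00:00:51;29.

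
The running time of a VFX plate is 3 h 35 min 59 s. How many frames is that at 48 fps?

622032 frames

3 h 35 min 59 s = 12959 s.
Frames = 12959 × 48 = 622032.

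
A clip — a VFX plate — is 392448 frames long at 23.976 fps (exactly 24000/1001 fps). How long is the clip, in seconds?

16368.352 seconds

Running time = 392448 / (24000/1001) = 16368.352 s.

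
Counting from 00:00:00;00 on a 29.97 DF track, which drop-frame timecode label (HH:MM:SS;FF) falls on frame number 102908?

Ten DF minutes hold 17982 frames, so frame 102908 lies in block 5 (frames 89910–107891) with 12998 frames into that block.
The block's first minute is 1800 frames and the rest 1798 each; 12998 frames reaches minute 7, so 5 × 18 + 7 × 2 = 104 labels have been skipped so far.
Adding those back, label number 102908 + 104 = 103012 at 30 labels/s is 3433 s + 22 f = 0 h 57 min 13 s frame 22, i.e. 00:57:13;22.

00:57:13;22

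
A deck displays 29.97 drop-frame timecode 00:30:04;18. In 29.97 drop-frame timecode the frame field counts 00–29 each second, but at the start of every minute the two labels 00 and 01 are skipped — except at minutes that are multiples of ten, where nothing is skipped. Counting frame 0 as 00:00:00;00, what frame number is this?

As if non-drop at 30 labels/s: (0 × 3600 + 30 × 60 + 4) × 30 + 18 = 54138.
Minute boundaries passed: 30; those not divisible by 10: 30 − 3 = 27; dropped labels = 2 × 27 = 54.
Actual frame index = 54138 − 54 = 54084.

54084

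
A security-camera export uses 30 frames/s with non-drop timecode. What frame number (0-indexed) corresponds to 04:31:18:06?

Total seconds to the label: (4 × 3600 + 31 × 60 + 18) = 16278.
Frame index = 16278 × 30 + 6 = 488346.

488346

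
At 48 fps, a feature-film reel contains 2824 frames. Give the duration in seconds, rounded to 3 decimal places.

Running time = 2824 × 1/48 = 353/6 s ≈ 58.833 s.

58.833 seconds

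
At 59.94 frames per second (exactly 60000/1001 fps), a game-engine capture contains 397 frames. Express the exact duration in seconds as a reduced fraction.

397397/60000 seconds

Running time = 397 ÷ (60000/1001) = 397 × 1001/60000 = 397397/60000 s.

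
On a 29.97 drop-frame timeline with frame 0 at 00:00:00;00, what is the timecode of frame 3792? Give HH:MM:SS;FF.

00:02:06;16

Ten DF minutes hold 17982 frames, so frame 3792 lies in block 0 (frames 0–17981) with 3792 frames into that block.
The block's first minute is 1800 frames and the rest 1798 each; 3792 frames reaches minute 2, so 0 × 18 + 2 × 2 = 4 labels have been skipped so far.
Adding those back, label number 3792 + 4 = 3796 at 30 labels/s is 126 s + 16 f = 0 h 2 min 6 s frame 16, i.e. 00:02:06;16.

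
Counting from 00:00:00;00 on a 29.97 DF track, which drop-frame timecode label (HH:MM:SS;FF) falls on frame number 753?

Each 10-minute DF block holds 10 × 60 × 30 − 9 × 2 = 17982 frames. 753 ÷ 17982 → 0 full blocks, remainder 753.
Within the partial block the first minute is 1800 frames and each further minute 1798, so 0 further minute boundaries passed. Total skipped labels = 18 × 0 + 2 × 0 = 0.
Non-drop label index = 753 + 0 = 753; at 30 labels/s that is 00:00:25:03, i.e. DF 00:00:25;03.

00:00:25;03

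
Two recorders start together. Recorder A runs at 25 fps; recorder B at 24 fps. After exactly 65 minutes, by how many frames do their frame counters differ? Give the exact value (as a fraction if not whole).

3900 frames

65 min = 3900 s.
A emits 25 × 3900 = 97500 frames; B emits 24 × 3900 = 93600.
Difference = 3900 frames; B is behind A.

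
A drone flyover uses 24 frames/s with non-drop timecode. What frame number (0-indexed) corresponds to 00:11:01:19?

Total seconds to the label: (0 × 3600 + 11 × 60 + 1) = 661.
Frame index = 661 × 24 + 19 = 15883.

frame 15883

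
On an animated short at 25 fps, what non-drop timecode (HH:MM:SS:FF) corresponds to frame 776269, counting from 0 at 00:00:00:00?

776269 ÷ 25 = 31050 full seconds, remainder 19 frames.
31050 s = 8 h 37 min 30 s.
Timecode: 08:37:30:19.

08:37:30:19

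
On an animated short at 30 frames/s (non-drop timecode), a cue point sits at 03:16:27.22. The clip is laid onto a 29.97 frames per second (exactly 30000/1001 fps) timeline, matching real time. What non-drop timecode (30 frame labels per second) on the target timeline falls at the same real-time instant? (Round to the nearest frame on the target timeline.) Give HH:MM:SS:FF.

03:16:15:29

Source frame index: (3×3600 + 16×60 + 27) × 30 + 22 = 353632.
Real time: 353632 / (30) = 176816/15 s.
Target frame: (176816/15) × (30000/1001) = 353632000/1001 ≈ 353278.721 → 353279.
At 30 labels/s: frame 353279 → 03:16:15:29.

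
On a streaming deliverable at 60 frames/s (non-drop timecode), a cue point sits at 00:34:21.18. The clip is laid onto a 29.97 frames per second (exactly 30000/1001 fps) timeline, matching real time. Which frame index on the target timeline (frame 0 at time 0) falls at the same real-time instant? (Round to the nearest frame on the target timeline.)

Source frame index: (0×3600 + 34×60 + 21) × 60 + 18 = 123678.
Real time: 123678 / (60) = 20613/10 s.
Target frame: (20613/10) × (30000/1001) = 61839000/1001 ≈ 61777.223 → 61777.

frame 61777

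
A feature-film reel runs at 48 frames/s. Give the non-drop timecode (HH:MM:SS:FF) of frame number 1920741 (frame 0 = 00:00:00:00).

1920741 ÷ 48 = 40015 full seconds, remainder 21 frames.
40015 s = 11 h 6 min 55 s.
Timecode: 11:06:55:21.

11:06:55:21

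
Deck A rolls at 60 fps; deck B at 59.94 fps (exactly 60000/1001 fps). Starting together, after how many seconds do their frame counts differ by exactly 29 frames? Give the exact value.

The gap grows by |60000/1001 − 60| = 60/1001 frames per second.
Time for a 29-frame gap: 29 ÷ (60/1001) = 29029/60 s.

29029/60 seconds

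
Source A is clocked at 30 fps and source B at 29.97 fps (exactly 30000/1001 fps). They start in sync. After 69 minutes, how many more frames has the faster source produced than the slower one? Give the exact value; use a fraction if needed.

69 min = 4140 s.
A emits 30 × 4140 = 124200 frames; B emits 30000/1001 × 4140 = 124200000/1001.
Difference = 124200/1001 frames (≈ 124.0759); B is behind A.

124200/1001 frames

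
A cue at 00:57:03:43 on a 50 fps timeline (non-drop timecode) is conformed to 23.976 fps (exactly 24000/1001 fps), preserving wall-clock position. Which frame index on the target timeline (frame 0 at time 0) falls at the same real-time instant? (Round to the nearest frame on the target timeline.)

Source frame index: (0×3600 + 57×60 + 3) × 50 + 43 = 171193.
Real time: 171193 / (50) = 171193/50 s.
Target frame: (171193/50) × (24000/1001) = 7470240/91 ≈ 82090.549 → 82091.

frame 82091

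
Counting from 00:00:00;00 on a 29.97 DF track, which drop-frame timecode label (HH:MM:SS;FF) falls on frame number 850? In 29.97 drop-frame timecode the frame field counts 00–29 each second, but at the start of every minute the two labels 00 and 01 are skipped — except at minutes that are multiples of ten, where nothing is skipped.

Ten DF minutes hold 17982 frames, so frame 850 lies in block 0 (frames 0–17981) with 850 frames into that block.
The block's first minute is 1800 frames and the rest 1798 each; 850 frames reaches minute 0, so 0 × 18 + 0 × 2 = 0 labels have been skipped so far.
Adding those back, label number 850 + 0 = 850 at 30 labels/s is 28 s + 10 f = 0 h 0 min 28 s frame 10, i.e. 00:00:28;10.

00:00:28;10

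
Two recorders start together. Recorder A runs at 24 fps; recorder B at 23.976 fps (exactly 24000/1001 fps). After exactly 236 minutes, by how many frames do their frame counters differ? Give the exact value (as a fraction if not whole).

236 min = 14160 s.
A emits 24 × 14160 = 339840 frames; B emits 24000/1001 × 14160 = 339840000/1001.
Difference = 339840/1001 frames (≈ 339.5005); B is behind A.

339840/1001 frames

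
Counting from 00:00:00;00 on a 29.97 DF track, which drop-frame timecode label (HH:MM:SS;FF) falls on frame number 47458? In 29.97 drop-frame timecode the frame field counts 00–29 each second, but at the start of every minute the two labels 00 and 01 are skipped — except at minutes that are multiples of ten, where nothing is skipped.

Ten DF minutes hold 17982 frames, so frame 47458 lies in block 2 (frames 35964–53945) with 11494 frames into that block.
The block's first minute is 1800 frames and the rest 1798 each; 11494 frames reaches minute 6, so 2 × 18 + 6 × 2 = 48 labels have been skipped so far.
Adding those back, label number 47458 + 48 = 47506 at 30 labels/s is 1583 s + 16 f = 0 h 26 min 23 s frame 16, i.e. 00:26:23;16.

00:26:23;16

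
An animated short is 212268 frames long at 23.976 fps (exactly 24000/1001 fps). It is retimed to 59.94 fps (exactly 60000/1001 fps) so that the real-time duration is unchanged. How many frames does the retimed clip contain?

Target frames = source frames × (target rate / source rate) = 212268 × (60000/1001)/(24000/1001) = 212268 × 5/2 = 530670.

530670 frames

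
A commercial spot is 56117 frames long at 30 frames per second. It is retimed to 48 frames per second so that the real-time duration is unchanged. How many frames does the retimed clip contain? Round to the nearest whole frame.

89787 frames

Frames at target rate = 56117 × (48) / (30) = 448936/5 ≈ 89787.200.
Nearest whole frame: 89787.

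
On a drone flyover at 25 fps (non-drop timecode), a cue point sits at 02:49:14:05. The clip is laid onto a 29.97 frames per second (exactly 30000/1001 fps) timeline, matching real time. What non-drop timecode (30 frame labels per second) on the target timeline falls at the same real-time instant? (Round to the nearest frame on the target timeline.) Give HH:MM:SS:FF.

02:49:04:02

Source frame index: (2×3600 + 49×60 + 14) × 25 + 5 = 253855.
Real time: 253855 / (25) = 50771/5 s.
Target frame: (50771/5) × (30000/1001) = 43518000/143 ≈ 304321.678 → 304322.
At 30 labels/s: frame 304322 → 02:49:04:02.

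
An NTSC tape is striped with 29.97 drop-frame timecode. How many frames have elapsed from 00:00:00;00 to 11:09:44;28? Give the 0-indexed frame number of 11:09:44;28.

1204342

As if non-drop at 30 labels/s: (11 × 3600 + 9 × 60 + 44) × 30 + 28 = 1205548.
Minute boundaries passed: 669; those not divisible by 10: 669 − 66 = 603; dropped labels = 2 × 603 = 1206.
Actual frame index = 1205548 − 1206 = 1204342.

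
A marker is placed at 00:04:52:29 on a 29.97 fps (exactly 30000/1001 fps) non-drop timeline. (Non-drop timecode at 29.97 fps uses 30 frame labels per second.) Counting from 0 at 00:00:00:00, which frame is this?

Total seconds to the label: (0 × 3600 + 4 × 60 + 52) = 292.
Frame index = 292 × 30 + 29 = 8789.

8789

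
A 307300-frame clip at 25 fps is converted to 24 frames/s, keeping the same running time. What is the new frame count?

Target frames = source frames × (target rate / source rate) = 307300 × (24)/(25) = 307300 × 24/25 = 295008.

295008 frames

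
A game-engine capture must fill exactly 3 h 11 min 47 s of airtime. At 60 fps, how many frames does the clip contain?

3 h 11 min 47 s = 11507 s.
Frames = 11507 × 60 = 690420.

690420 frames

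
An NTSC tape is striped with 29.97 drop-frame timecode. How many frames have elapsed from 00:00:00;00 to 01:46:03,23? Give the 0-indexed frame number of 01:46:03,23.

190721

Complete 10-minute blocks: 10, each 17982 frames → 179820.
Remaining 6 whole minutes in the current block: 1800 + 5 × 1798 = 10790 frames.
Within the current minute: 3 × 30 + 23 − 2 = 111 (labels ;00/;01 skipped at this minute). Total = 179820 + 10790 + 111 = 190721.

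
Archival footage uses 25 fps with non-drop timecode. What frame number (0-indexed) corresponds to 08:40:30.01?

780751

Total seconds to the label: (8 × 3600 + 40 × 60 + 30) = 31230.
Frame index = 31230 × 25 + 1 = 780751.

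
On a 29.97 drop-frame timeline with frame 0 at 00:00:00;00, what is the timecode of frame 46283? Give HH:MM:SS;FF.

00:25:44;09

Each 10-minute DF block holds 10 × 60 × 30 − 9 × 2 = 17982 frames. 46283 ÷ 17982 → 2 full blocks, remainder 10319.
Within the partial block the first minute is 1800 frames and each further minute 1798, so 5 further minute boundaries passed. Total skipped labels = 18 × 2 + 2 × 5 = 46.
Non-drop label index = 46283 + 46 = 46329; at 30 labels/s that is 00:25:44:09, i.e. DF 00:25:44;09.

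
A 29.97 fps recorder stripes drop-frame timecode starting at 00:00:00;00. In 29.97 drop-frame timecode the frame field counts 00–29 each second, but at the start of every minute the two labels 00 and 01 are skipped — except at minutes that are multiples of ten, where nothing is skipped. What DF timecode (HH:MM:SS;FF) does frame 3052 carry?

Ten DF minutes hold 17982 frames, so frame 3052 lies in block 0 (frames 0–17981) with 3052 frames into that block.
The block's first minute is 1800 frames and the rest 1798 each; 3052 frames reaches minute 1, so 0 × 18 + 1 × 2 = 2 labels have been skipped so far.
Adding those back, label number 3052 + 2 = 3054 at 30 labels/s is 101 s + 24 f = 0 h 1 min 41 s frame 24, i.e. 00:01:41;24.

00:01:41;24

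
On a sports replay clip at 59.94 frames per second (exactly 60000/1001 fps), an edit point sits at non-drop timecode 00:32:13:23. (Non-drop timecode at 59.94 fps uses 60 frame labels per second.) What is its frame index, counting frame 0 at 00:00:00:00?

Total seconds to the label: (0 × 3600 + 32 × 60 + 13) = 1933.
Frame index = 1933 × 60 + 23 = 116003.

116003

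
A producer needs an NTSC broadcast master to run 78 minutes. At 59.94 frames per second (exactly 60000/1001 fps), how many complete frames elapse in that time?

78 min = 4680 s.
Frames = 4680 × 60000/1001 = 21600000/77 ≈ 280519.4805.
Complete frames: 280519.

280519 frames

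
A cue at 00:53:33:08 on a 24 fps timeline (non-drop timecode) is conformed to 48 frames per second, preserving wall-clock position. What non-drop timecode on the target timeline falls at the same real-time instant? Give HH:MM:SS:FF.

Source frame index: (0×3600 + 53×60 + 33) × 24 + 8 = 77120.
Real time: 77120 / (24) = 9640/3 s.
Target frame: (9640/3) × (48) = 154240.
At 48 labels/s: frame 154240 → 00:53:33:16.

00:53:33:16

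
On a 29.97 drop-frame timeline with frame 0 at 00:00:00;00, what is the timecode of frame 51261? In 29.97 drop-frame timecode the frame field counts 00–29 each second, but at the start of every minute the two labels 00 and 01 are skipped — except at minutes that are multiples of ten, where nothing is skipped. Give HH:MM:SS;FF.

00:28:30;13

Ten DF minutes hold 17982 frames, so frame 51261 lies in block 2 (frames 35964–53945) with 15297 frames into that block.
The block's first minute is 1800 frames and the rest 1798 each; 15297 frames reaches minute 8, so 2 × 18 + 8 × 2 = 52 labels have been skipped so far.
Adding those back, label number 51261 + 52 = 51313 at 30 labels/s is 1710 s + 13 f = 0 h 28 min 30 s frame 13, i.e. 00:28:30;13.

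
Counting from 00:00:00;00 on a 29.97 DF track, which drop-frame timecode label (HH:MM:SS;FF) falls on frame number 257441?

02:23:09;29

Each 10-minute DF block holds 10 × 60 × 30 − 9 × 2 = 17982 frames. 257441 ÷ 17982 → 14 full blocks, remainder 5693.
Within the partial block the first minute is 1800 frames and each further minute 1798, so 3 further minute boundaries passed. Total skipped labels = 18 × 14 + 2 × 3 = 258.
Non-drop label index = 257441 + 258 = 257699; at 30 labels/s that is 02:23:09:29, i.e. DF 02:23:09;29.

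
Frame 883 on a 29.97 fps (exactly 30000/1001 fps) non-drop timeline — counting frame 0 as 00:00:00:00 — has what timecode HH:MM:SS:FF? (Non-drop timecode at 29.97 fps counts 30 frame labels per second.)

00:00:29:13

883 ÷ 30 = 29 full seconds, remainder 13 frames.
29 s = 0 h 0 min 29 s.
Timecode: 00:00:29:13.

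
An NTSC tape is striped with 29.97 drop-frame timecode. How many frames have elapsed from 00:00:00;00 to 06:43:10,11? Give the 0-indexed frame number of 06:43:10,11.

724985

Complete 10-minute blocks: 40, each 17982 frames → 719280.
Remaining 3 whole minutes in the current block: 1800 + 2 × 1798 = 5396 frames.
Within the current minute: 10 × 30 + 11 − 2 = 309 (labels ;00/;01 skipped at this minute). Total = 719280 + 5396 + 309 = 724985.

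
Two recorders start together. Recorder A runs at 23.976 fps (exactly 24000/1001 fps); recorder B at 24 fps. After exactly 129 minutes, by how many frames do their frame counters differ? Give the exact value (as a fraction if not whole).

129 min = 7740 s.
A emits 24000/1001 × 7740 = 185760000/1001 frames; B emits 24 × 7740 = 185760.
Difference = 185760/1001 frames (≈ 185.5744); B is ahead of A.

185760/1001 frames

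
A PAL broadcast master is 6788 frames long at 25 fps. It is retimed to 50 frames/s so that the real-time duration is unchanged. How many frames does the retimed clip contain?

Target frames = source frames × (target rate / source rate) = 6788 × (50)/(25) = 6788 × 2 = 13576.

13576 frames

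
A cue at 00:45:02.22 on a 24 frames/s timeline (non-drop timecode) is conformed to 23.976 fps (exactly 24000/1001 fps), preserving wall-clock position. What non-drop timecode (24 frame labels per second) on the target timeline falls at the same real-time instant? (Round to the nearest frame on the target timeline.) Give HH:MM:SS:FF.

00:45:00:05

Source frame index: (0×3600 + 45×60 + 2) × 24 + 22 = 64870.
Real time: 64870 / (24) = 32435/12 s.
Target frame: (32435/12) × (24000/1001) = 4990000/77 ≈ 64805.195 → 64805.
At 24 labels/s: frame 64805 → 00:45:00:05.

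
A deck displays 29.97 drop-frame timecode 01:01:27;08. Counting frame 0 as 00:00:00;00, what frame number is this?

110508

As if non-drop at 30 labels/s: (1 × 3600 + 1 × 60 + 27) × 30 + 8 = 110618.
Minute boundaries passed: 61; those not divisible by 10: 61 − 6 = 55; dropped labels = 2 × 55 = 110.
Actual frame index = 110618 − 110 = 110508.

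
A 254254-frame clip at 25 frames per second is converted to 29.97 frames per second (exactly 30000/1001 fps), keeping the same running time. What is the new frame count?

Target frames = source frames × (target rate / source rate) = 254254 × (30000/1001)/(25) = 254254 × 1200/1001 = 304800.

304800 frames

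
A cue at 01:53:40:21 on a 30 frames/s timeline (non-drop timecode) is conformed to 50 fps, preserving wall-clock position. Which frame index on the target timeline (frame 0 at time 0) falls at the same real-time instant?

frame 341035

Source frame index: (1×3600 + 53×60 + 40) × 30 + 21 = 204621.
Real time: 204621 / (30) = 68207/10 s.
Target frame: (68207/10) × (50) = 341035.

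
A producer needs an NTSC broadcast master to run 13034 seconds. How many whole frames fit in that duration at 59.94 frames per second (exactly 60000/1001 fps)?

781258 frames

Frames = 13034 × 60000/1001 = 111720000/143 ≈ 781258.7413.
Complete frames: 781258.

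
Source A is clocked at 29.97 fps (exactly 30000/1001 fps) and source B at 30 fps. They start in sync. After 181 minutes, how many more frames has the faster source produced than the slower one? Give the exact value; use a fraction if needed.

325800/1001 frames

181 min = 10860 s.
A emits 30000/1001 × 10860 = 325800000/1001 frames; B emits 30 × 10860 = 325800.
Difference = 325800/1001 frames (≈ 325.4745); B is ahead of A.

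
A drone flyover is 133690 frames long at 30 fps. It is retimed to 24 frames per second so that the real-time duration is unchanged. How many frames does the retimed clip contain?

Target frames = source frames × (target rate / source rate) = 133690 × (24)/(30) = 133690 × 4/5 = 106952.

106952 frames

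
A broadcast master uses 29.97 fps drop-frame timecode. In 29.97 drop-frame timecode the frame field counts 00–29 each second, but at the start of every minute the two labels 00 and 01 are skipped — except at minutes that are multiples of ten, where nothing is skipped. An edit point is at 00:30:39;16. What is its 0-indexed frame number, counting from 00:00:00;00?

As if non-drop at 30 labels/s: (0 × 3600 + 30 × 60 + 39) × 30 + 16 = 55186.
Minute boundaries passed: 30; those not divisible by 10: 30 − 3 = 27; dropped labels = 2 × 27 = 54.
Actual frame index = 55186 − 54 = 55132.

55132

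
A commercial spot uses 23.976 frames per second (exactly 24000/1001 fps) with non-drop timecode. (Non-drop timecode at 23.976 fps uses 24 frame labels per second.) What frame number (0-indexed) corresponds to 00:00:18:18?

Total seconds to the label: (0 × 3600 + 0 × 60 + 18) = 18.
Frame index = 18 × 24 + 18 = 450.

450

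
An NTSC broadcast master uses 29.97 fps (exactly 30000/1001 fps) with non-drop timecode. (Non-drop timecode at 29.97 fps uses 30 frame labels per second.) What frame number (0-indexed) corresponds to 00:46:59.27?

84597

Total seconds to the label: (0 × 3600 + 46 × 60 + 59) = 2819.
Frame index = 2819 × 30 + 27 = 84597.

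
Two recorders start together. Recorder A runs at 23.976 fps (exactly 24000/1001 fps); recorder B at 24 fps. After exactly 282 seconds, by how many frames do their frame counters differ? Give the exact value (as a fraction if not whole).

6768/1001 frames

A emits 24000/1001 × 282 = 6768000/1001 frames; B emits 24 × 282 = 6768.
Difference = 6768/1001 frames (≈ 6.7612); B is ahead of A.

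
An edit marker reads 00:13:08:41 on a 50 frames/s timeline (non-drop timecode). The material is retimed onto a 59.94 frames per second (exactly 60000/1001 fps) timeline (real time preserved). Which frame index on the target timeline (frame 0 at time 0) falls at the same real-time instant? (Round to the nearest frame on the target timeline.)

frame 47282

Source frame index: (0×3600 + 13×60 + 8) × 50 + 41 = 39441.
Real time: 39441 / (50) = 39441/50 s.
Target frame: (39441/50) × (60000/1001) = 47329200/1001 ≈ 47281.918 → 47282.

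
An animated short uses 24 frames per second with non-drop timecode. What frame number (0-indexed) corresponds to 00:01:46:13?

frame 2557

Total seconds to the label: (0 × 3600 + 1 × 60 + 46) = 106.
Frame index = 106 × 24 + 13 = 2557.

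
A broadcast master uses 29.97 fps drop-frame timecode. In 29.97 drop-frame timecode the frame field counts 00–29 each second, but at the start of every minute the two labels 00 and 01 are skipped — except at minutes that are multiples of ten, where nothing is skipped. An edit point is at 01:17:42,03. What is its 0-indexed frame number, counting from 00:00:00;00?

139723

As if non-drop at 30 labels/s: (1 × 3600 + 17 × 60 + 42) × 30 + 3 = 139863.
Minute boundaries passed: 77; those not divisible by 10: 77 − 7 = 70; dropped labels = 2 × 70 = 140.
Actual frame index = 139863 − 140 = 139723.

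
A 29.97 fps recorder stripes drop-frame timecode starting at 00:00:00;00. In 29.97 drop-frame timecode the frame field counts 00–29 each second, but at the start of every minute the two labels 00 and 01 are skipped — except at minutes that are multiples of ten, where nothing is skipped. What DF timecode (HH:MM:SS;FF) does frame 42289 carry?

00:23:31;01

Ten DF minutes hold 17982 frames, so frame 42289 lies in block 2 (frames 35964–53945) with 6325 frames into that block.
The block's first minute is 1800 frames and the rest 1798 each; 6325 frames reaches minute 3, so 2 × 18 + 3 × 2 = 42 labels have been skipped so far.
Adding those back, label number 42289 + 42 = 42331 at 30 labels/s is 1411 s + 1 f = 0 h 23 min 31 s frame 1, i.e. 00:23:31;01.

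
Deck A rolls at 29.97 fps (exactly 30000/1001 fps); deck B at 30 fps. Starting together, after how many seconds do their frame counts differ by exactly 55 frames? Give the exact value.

The gap grows by |30 − 30000/1001| = 30/1001 frames per second.
Time for a 55-frame gap: 55 ÷ (30/1001) = 11011/6 s.

11011/6 seconds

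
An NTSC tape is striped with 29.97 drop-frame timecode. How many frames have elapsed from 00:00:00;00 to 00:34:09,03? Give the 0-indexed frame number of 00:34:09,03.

61411

Complete 10-minute blocks: 3, each 17982 frames → 53946.
Remaining 4 whole minutes in the current block: 1800 + 3 × 1798 = 7194 frames.
Within the current minute: 9 × 30 + 3 − 2 = 271 (labels ;00/;01 skipped at this minute). Total = 53946 + 7194 + 271 = 61411.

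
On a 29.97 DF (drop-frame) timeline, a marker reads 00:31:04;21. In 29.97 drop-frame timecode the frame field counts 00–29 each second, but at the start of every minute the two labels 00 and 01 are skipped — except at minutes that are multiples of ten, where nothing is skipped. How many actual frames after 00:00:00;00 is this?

Complete 10-minute blocks: 3, each 17982 frames → 53946.
Remaining 1 whole minute in the current block: 1800 + 0 × 1798 = 1800 frames.
Within the current minute: 4 × 30 + 21 − 2 = 139 (labels ;00/;01 skipped at this minute). Total = 53946 + 1800 + 139 = 55885.

55885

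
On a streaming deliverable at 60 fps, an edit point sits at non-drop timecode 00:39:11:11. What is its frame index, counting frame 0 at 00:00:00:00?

141071

Total seconds to the label: (0 × 3600 + 39 × 60 + 11) = 2351.
Frame index = 2351 × 60 + 11 = 141071.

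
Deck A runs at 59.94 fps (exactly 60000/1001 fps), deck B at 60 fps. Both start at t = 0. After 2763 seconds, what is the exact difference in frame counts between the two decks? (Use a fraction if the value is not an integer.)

165780/1001 frames

A emits 60000/1001 × 2763 = 165780000/1001 frames; B emits 60 × 2763 = 165780.
Difference = 165780/1001 frames (≈ 165.6144); B is ahead of A.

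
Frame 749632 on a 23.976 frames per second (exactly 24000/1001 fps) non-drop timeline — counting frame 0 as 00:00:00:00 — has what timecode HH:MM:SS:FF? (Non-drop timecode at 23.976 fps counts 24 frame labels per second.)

749632 ÷ 24 = 31234 full seconds, remainder 16 frames.
31234 s = 8 h 40 min 34 s.
Timecode: 08:40:34:16.

08:40:34:16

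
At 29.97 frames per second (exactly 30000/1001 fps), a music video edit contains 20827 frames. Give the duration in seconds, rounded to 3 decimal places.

694.928 seconds

Running time = 20827 × 1001/30000 = 20847827/30000 s ≈ 694.928 s.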